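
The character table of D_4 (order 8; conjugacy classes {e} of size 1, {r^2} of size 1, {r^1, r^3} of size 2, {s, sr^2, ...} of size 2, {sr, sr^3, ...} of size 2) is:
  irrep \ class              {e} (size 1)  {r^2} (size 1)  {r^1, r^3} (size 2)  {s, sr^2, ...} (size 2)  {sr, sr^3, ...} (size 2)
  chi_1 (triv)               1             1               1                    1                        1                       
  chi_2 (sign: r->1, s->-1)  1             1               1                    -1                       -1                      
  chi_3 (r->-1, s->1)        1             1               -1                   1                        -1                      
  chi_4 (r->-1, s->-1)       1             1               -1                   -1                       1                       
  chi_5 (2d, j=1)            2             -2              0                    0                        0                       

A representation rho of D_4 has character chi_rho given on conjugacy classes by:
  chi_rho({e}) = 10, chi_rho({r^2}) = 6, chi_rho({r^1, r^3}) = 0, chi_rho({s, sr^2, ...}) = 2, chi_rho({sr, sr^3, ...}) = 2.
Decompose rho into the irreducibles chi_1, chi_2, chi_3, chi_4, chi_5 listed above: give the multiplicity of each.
Multiplicities: chi_1: 3, chi_2: 1, chi_3: 2, chi_4: 2, chi_5: 1.

Proof sketch: Use <chi_rho, chi> = (1/|G|) sum_C |C| * chi_rho(C) * conj(chi(C)) with |G| = 8 for each irreducible chi in the table:
  <chi_rho, chi_1> = (1/8)[1*(10)*conj(1) + 1*(6)*conj(1) + 2*(0)*conj(1) + 2*(2)*conj(1) + 2*(2)*conj(1)]
      = (1/8)[(10) + (6) + (0) + (4) + (4)] = 24/8 = 3
  <chi_rho, chi_2> = (1/8)[1*(10)*conj(1) + 1*(6)*conj(1) + 2*(0)*conj(1) + 2*(2)*conj(-1) + 2*(2)*conj(-1)]
      = (1/8)[(10) + (6) + (0) + (-4) + (-4)] = 8/8 = 1
  <chi_rho, chi_3> = (1/8)[1*(10)*conj(1) + 1*(6)*conj(1) + 2*(0)*conj(-1) + 2*(2)*conj(1) + 2*(2)*conj(-1)]
      = (1/8)[(10) + (6) + (0) + (4) + (-4)] = 16/8 = 2
  <chi_rho, chi_4> = (1/8)[1*(10)*conj(1) + 1*(6)*conj(1) + 2*(0)*conj(-1) + 2*(2)*conj(-1) + 2*(2)*conj(1)]
      = (1/8)[(10) + (6) + (0) + (-4) + (4)] = 16/8 = 2
  <chi_rho, chi_5> = (1/8)[1*(10)*conj(2) + 1*(6)*conj(-2) + 2*(0)*conj(0) + 2*(2)*conj(0) + 2*(2)*conj(0)]
      = (1/8)[(20) + (-12) + (0) + (0) + (0)] = 8/8 = 1
Dimension check: dim(rho) = sum (mult * dim) = 3*1 + 1*1 + 2*1 + 2*1 + 1*2 = 10 = chi_rho(e) = 10.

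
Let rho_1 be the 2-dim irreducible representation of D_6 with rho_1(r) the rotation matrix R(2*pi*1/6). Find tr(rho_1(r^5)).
chi_{rho_1}(r^5) = 2*cos(2*pi*1*5/6) = 1

Proof sketch: rho_1(r^5) is rotation by angle 2*pi*1*5/6, whose trace is 2*cos(2*pi*1*5/6) = 1.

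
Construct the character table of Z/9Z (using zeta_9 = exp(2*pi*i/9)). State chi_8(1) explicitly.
Character table of Z/9Z (irreps indexed chi_0,...,chi_8 with chi_k(m) = zeta_9^(k*m), zeta_9 = exp(2*pi*i/9)):
  irrep \ class  {0} (size 1)  {1} (size 1)    {2} (size 1)    {3} (size 1)    {4} (size 1)    {5} (size 1)    {6} (size 1)    {7} (size 1)    {8} (size 1)  
  chi_0          1             1               1               1               1               1               1               1               1             
  chi_1          1             exp(2*I*pi/9)   exp(4*I*pi/9)   exp(2*I*pi/3)   exp(8*I*pi/9)   exp(-8*I*pi/9)  exp(-2*I*pi/3)  exp(-4*I*pi/9)  exp(-2*I*pi/9)
  chi_2          1             exp(4*I*pi/9)   exp(8*I*pi/9)   exp(-2*I*pi/3)  exp(-2*I*pi/9)  exp(2*I*pi/9)   exp(2*I*pi/3)   exp(-8*I*pi/9)  exp(-4*I*pi/9)
  chi_3          1             exp(2*I*pi/3)   exp(-2*I*pi/3)  1               exp(2*I*pi/3)   exp(-2*I*pi/3)  1               exp(2*I*pi/3)   exp(-2*I*pi/3)
  chi_4          1             exp(8*I*pi/9)   exp(-2*I*pi/9)  exp(2*I*pi/3)   exp(-4*I*pi/9)  exp(4*I*pi/9)   exp(-2*I*pi/3)  exp(2*I*pi/9)   exp(-8*I*pi/9)
  chi_5          1             exp(-8*I*pi/9)  exp(2*I*pi/9)   exp(-2*I*pi/3)  exp(4*I*pi/9)   exp(-4*I*pi/9)  exp(2*I*pi/3)   exp(-2*I*pi/9)  exp(8*I*pi/9) 
  chi_6          1             exp(-2*I*pi/3)  exp(2*I*pi/3)   1               exp(-2*I*pi/3)  exp(2*I*pi/3)   1               exp(-2*I*pi/3)  exp(2*I*pi/3) 
  chi_7          1             exp(-4*I*pi/9)  exp(-8*I*pi/9)  exp(2*I*pi/3)   exp(2*I*pi/9)   exp(-2*I*pi/9)  exp(-2*I*pi/3)  exp(8*I*pi/9)   exp(4*I*pi/9) 
  chi_8          1             exp(-2*I*pi/9)  exp(-4*I*pi/9)  exp(-2*I*pi/3)  exp(-8*I*pi/9)  exp(8*I*pi/9)   exp(2*I*pi/3)   exp(4*I*pi/9)   exp(2*I*pi/9) 

Spot check: chi_8(1) = zeta_9^(8*1) = zeta_9^8 = exp(-2*I*pi/9).

Z/9Z is abelian, so all 9 irreducible complex representations are 1-dimensional. They are given by chi_k(m) = zeta_9^(k*m) for k = 0,...,8. Row orthogonality: sum_m chi_k(m) conj(chi_l(m)) = 9 * [k = l].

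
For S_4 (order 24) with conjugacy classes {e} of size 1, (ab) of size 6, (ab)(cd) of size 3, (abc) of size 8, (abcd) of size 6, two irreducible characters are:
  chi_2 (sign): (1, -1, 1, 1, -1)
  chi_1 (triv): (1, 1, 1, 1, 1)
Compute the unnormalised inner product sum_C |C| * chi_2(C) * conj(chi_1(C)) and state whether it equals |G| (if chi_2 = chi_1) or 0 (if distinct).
Sum = 0; so <chi_2, chi_1> = 0 (distinct irreducibles are orthogonal).

Compute term by term over conjugacy classes (|C| * chi_2(C) * conj(chi_1(C))):
  1*(1)*conj(1) + 6*(-1)*conj(1) + 3*(1)*conj(1) + 8*(1)*conj(1) + 6*(-1)*conj(1)
  = (1) + (-6) + (3) + (8) + (-6)
  = 0.
Dividing by |G| = 24 gives 0/24 = 0, matching the row-orthogonality relation <chi_2, chi_1> = [chi_2 = chi_1].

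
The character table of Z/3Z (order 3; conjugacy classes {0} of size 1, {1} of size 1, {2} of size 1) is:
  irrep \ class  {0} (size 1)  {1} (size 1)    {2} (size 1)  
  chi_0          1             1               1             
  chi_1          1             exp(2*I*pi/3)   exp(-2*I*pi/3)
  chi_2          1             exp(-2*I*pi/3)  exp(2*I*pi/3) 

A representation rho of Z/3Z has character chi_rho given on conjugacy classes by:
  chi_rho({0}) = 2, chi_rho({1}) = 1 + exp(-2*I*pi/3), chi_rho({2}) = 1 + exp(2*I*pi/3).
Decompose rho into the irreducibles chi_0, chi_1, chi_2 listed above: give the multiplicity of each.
Multiplicities: chi_0: 1, chi_1: 0, chi_2: 1.

Working: Use <chi_rho, chi> = (1/|G|) sum_C |C| * chi_rho(C) * conj(chi(C)) with |G| = 3 for each irreducible chi in the table:
  <chi_rho, chi_0> = (1/3)[1*(2)*conj(1) + 1*(1 + exp(-2*I*pi/3))*conj(1) + 1*(1 + exp(2*I*pi/3))*conj(1)]
      = (1/3)[(2) + (1 + exp(-2*I*pi/3)) + (1 + exp(2*I*pi/3))] = 3/3 = 1
  <chi_rho, chi_1> = (1/3)[1*(2)*conj(1) + 1*(1 + exp(-2*I*pi/3))*conj(exp(2*I*pi/3)) + 1*(1 + exp(2*I*pi/3))*conj(exp(-2*I*pi/3))]
      = (1/3)[(2) + (-1) + (-1)] = 0/3 = 0
  <chi_rho, chi_2> = (1/3)[1*(2)*conj(1) + 1*(1 + exp(-2*I*pi/3))*conj(exp(-2*I*pi/3)) + 1*(1 + exp(2*I*pi/3))*conj(exp(2*I*pi/3))]
      = (1/3)[(2) + (1 + exp(2*I*pi/3)) + (1 + exp(-2*I*pi/3))] = 3/3 = 1
(Exp terms are combined using exp(i*s)*conj(exp(i*t)) = exp(i*(s-t)), and sums of them are collapsed using the identity that for every m > 1 the m distinct m-th roots of unity sum to 0, e.g. 1 + exp(2*I*pi/3) + exp(-2*I*pi/3) = 0.)
Dimension check: dim(rho) = sum (mult * dim) = 1*1 + 0*1 + 1*1 = 2 = chi_rho(e) = 2.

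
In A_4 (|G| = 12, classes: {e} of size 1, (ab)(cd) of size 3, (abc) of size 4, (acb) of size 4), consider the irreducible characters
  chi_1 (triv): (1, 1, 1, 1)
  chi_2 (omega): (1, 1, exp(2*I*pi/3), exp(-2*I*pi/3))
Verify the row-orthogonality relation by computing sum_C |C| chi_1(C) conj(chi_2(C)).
Sum = 0; so <chi_1, chi_2> = 0 (distinct irreducibles are orthogonal).

Explanation: Compute term by term over conjugacy classes (|C| * chi_1(C) * conj(chi_2(C))):
  1*(1)*conj(1) + 3*(1)*conj(1) + 4*(1)*conj(exp(2*I*pi/3)) + 4*(1)*conj(exp(-2*I*pi/3))
  = (1) + (3) + (4*exp(-2*I*pi/3)) + (4*exp(2*I*pi/3))
  = 0.
(Exp terms are combined using exp(i*s)*conj(exp(i*t)) = exp(i*(s-t)), and sums of them are collapsed using the identity that for every m > 1 the m distinct m-th roots of unity sum to 0, e.g. 1 + exp(2*I*pi/3) + exp(-2*I*pi/3) = 0.)
Dividing by |G| = 12 gives 0/12 = 0, matching the row-orthogonality relation <chi_1, chi_2> = [chi_1 = chi_2].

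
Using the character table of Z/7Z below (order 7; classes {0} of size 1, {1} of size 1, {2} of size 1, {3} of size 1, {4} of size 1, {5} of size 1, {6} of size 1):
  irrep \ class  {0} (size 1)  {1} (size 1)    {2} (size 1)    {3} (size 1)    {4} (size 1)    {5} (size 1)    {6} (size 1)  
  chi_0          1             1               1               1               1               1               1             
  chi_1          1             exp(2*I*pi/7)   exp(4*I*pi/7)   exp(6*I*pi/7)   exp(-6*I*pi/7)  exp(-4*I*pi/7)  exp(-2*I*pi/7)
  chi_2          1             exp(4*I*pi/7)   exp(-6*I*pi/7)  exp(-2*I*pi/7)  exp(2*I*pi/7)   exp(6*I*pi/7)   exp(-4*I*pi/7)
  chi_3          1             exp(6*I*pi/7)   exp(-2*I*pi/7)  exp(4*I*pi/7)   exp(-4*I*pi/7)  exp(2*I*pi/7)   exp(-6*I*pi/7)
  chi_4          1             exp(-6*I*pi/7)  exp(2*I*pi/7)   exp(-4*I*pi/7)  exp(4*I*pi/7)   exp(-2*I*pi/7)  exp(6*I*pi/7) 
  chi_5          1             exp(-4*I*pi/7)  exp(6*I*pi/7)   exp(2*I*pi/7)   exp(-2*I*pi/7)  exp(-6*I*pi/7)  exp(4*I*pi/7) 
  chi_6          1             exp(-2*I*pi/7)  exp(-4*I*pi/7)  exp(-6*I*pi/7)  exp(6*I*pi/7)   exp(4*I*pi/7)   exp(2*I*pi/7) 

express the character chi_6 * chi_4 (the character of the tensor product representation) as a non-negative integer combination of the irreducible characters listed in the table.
chi_6 tensor chi_4 = chi_3 (all other irreducibles have multiplicity 0).

Working: The character of a tensor product is the pointwise product (chi_6 * chi_4)(C) = chi_6(C) * chi_4(C):
  {0}: (1)*(1), {1}: (exp(-2*I*pi/7))*(exp(-6*I*pi/7)), {2}: (exp(-4*I*pi/7))*(exp(2*I*pi/7)), {3}: (exp(-6*I*pi/7))*(exp(-4*I*pi/7)), {4}: (exp(6*I*pi/7))*(exp(4*I*pi/7)), {5}: (exp(4*I*pi/7))*(exp(-2*I*pi/7)), {6}: (exp(2*I*pi/7))*(exp(6*I*pi/7))
so (chi_6 * chi_4) takes values
  {0} -> 1, {1} -> exp(6*I*pi/7), {2} -> exp(-2*I*pi/7), {3} -> exp(4*I*pi/7), {4} -> exp(-4*I*pi/7), {5} -> exp(2*I*pi/7), {6} -> exp(-6*I*pi/7).
Now take the inner product of this character with each irreducible chi from the table, <chi_6*chi_4, chi> = (1/7) sum_C |C| (chi_6*chi_4)(C) conj(chi(C)):
  <chi_6*chi_4, chi_0> = (1/7)[1*(1)*conj(1) + 1*(exp(6*I*pi/7))*conj(1) + 1*(exp(-2*I*pi/7))*conj(1) + 1*(exp(4*I*pi/7))*conj(1) + 1*(exp(-4*I*pi/7))*conj(1) + 1*(exp(2*I*pi/7))*conj(1) + 1*(exp(-6*I*pi/7))*conj(1)]
      = (1/7)[(1) + (exp(6*I*pi/7)) + (exp(-2*I*pi/7)) + (exp(4*I*pi/7)) + (exp(-4*I*pi/7)) + (exp(2*I*pi/7)) + (exp(-6*I*pi/7))] = 0/7 = 0
  <chi_6*chi_4, chi_1> = (1/7)[1*(1)*conj(1) + 1*(exp(6*I*pi/7))*conj(exp(2*I*pi/7)) + 1*(exp(-2*I*pi/7))*conj(exp(4*I*pi/7)) + 1*(exp(4*I*pi/7))*conj(exp(6*I*pi/7)) + 1*(exp(-4*I*pi/7))*conj(exp(-6*I*pi/7)) + 1*(exp(2*I*pi/7))*conj(exp(-4*I*pi/7)) + 1*(exp(-6*I*pi/7))*conj(exp(-2*I*pi/7))]
      = (1/7)[(1) + (exp(4*I*pi/7)) + (exp(-6*I*pi/7)) + (exp(-2*I*pi/7)) + (exp(2*I*pi/7)) + (exp(6*I*pi/7)) + (exp(-4*I*pi/7))] = 0/7 = 0
  <chi_6*chi_4, chi_2> = (1/7)[1*(1)*conj(1) + 1*(exp(6*I*pi/7))*conj(exp(4*I*pi/7)) + 1*(exp(-2*I*pi/7))*conj(exp(-6*I*pi/7)) + 1*(exp(4*I*pi/7))*conj(exp(-2*I*pi/7)) + 1*(exp(-4*I*pi/7))*conj(exp(2*I*pi/7)) + 1*(exp(2*I*pi/7))*conj(exp(6*I*pi/7)) + 1*(exp(-6*I*pi/7))*conj(exp(-4*I*pi/7))]
      = (1/7)[(1) + (exp(2*I*pi/7)) + (exp(4*I*pi/7)) + (exp(6*I*pi/7)) + (exp(-6*I*pi/7)) + (exp(-4*I*pi/7)) + (exp(-2*I*pi/7))] = 0/7 = 0
  <chi_6*chi_4, chi_3> = (1/7)[1*(1)*conj(1) + 1*(exp(6*I*pi/7))*conj(exp(6*I*pi/7)) + 1*(exp(-2*I*pi/7))*conj(exp(-2*I*pi/7)) + 1*(exp(4*I*pi/7))*conj(exp(4*I*pi/7)) + 1*(exp(-4*I*pi/7))*conj(exp(-4*I*pi/7)) + 1*(exp(2*I*pi/7))*conj(exp(2*I*pi/7)) + 1*(exp(-6*I*pi/7))*conj(exp(-6*I*pi/7))]
      = (1/7)[(1) + (1) + (1) + (1) + (1) + (1) + (1)] = 7/7 = 1
  <chi_6*chi_4, chi_4> = (1/7)[1*(1)*conj(1) + 1*(exp(6*I*pi/7))*conj(exp(-6*I*pi/7)) + 1*(exp(-2*I*pi/7))*conj(exp(2*I*pi/7)) + 1*(exp(4*I*pi/7))*conj(exp(-4*I*pi/7)) + 1*(exp(-4*I*pi/7))*conj(exp(4*I*pi/7)) + 1*(exp(2*I*pi/7))*conj(exp(-2*I*pi/7)) + 1*(exp(-6*I*pi/7))*conj(exp(6*I*pi/7))]
      = (1/7)[(1) + (exp(-2*I*pi/7)) + (exp(-4*I*pi/7)) + (exp(-6*I*pi/7)) + (exp(6*I*pi/7)) + (exp(4*I*pi/7)) + (exp(2*I*pi/7))] = 0/7 = 0
  <chi_6*chi_4, chi_5> = (1/7)[1*(1)*conj(1) + 1*(exp(6*I*pi/7))*conj(exp(-4*I*pi/7)) + 1*(exp(-2*I*pi/7))*conj(exp(6*I*pi/7)) + 1*(exp(4*I*pi/7))*conj(exp(2*I*pi/7)) + 1*(exp(-4*I*pi/7))*conj(exp(-2*I*pi/7)) + 1*(exp(2*I*pi/7))*conj(exp(-6*I*pi/7)) + 1*(exp(-6*I*pi/7))*conj(exp(4*I*pi/7))]
      = (1/7)[(1) + (exp(-4*I*pi/7)) + (exp(6*I*pi/7)) + (exp(2*I*pi/7)) + (exp(-2*I*pi/7)) + (exp(-6*I*pi/7)) + (exp(4*I*pi/7))] = 0/7 = 0
  <chi_6*chi_4, chi_6> = (1/7)[1*(1)*conj(1) + 1*(exp(6*I*pi/7))*conj(exp(-2*I*pi/7)) + 1*(exp(-2*I*pi/7))*conj(exp(-4*I*pi/7)) + 1*(exp(4*I*pi/7))*conj(exp(-6*I*pi/7)) + 1*(exp(-4*I*pi/7))*conj(exp(6*I*pi/7)) + 1*(exp(2*I*pi/7))*conj(exp(4*I*pi/7)) + 1*(exp(-6*I*pi/7))*conj(exp(2*I*pi/7))]
      = (1/7)[(1) + (exp(-6*I*pi/7)) + (exp(2*I*pi/7)) + (exp(-4*I*pi/7)) + (exp(4*I*pi/7)) + (exp(-2*I*pi/7)) + (exp(6*I*pi/7))] = 0/7 = 0
(Exp terms are combined using exp(i*s)*conj(exp(i*t)) = exp(i*(s-t)), and sums of them are collapsed using the identity that for every m > 1 the m distinct m-th roots of unity sum to 0, e.g. 1 + exp(2*I*pi/3) + exp(-2*I*pi/3) = 0.)
Hence the multiplicities are chi_3: 1. Dimension check: dim(chi_6)*dim(chi_4) = 1*1 = 1 and sum (mult * dim) = 1*1 = 1.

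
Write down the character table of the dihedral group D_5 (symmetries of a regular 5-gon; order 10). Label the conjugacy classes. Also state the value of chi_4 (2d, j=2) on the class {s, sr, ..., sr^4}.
Conjugacy classes: {e} of size 1, {r^1, r^4} of size 2, {r^2, r^3} of size 2, {s, sr, ..., sr^4} of size 5.
Character table:
  irrep \ class              {e} (size 1)  {r^1, r^4} (size 2)  {r^2, r^3} (size 2)  {s, sr, ..., sr^4} (size 5)
  chi_1 (triv)               1             1                    1                    1                          
  chi_2 (sign: r->1, s->-1)  1             1                    1                    -1                         
  chi_3 (2d, j=1)            2             -1/2 + sqrt(5)/2     -sqrt(5)/2 - 1/2     0                          
  chi_4 (2d, j=2)            2             -sqrt(5)/2 - 1/2     -1/2 + sqrt(5)/2     0                          

Spot check: chi_4 (2d, j=2) on {s, sr, ..., sr^4} = 0.

Details: D_5 has order 2*5 = 10 with 4 conjugacy classes, hence 4 irreducibles. Sum of squared dims 1 + 1 + 4 + 4 = 10 = |G|. Linear characters come from the abelianisation; the 2-dimensional irreps have character r^k -> 2*cos(2*pi*j*k/5), reflections -> 0.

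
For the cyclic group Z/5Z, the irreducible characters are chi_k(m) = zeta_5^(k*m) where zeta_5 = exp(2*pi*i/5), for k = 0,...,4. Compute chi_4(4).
chi_4(4) = zeta_5^16 = exp(2*I*pi/5)

Why: chi_4(4) = zeta_5^(4*4) = zeta_5^16. Since zeta_5^5 = 1, this equals zeta_5^1 = exp(2*pi*i*1/5) = exp(2*I*pi/5).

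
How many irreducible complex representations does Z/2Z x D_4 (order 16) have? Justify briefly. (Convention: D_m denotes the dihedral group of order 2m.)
10

Justification: The number of irreducible complex representations of a finite group equals its number of conjugacy classes. For a direct product, #classes(G x H) = #classes(G) * #classes(H). Z/2Z has 2 classes (abelian), D_4 has 5 classes, so 2 * 5 = 10, so Z/2Z x D_4 (order 16) has exactly 10 irreducible complex representations.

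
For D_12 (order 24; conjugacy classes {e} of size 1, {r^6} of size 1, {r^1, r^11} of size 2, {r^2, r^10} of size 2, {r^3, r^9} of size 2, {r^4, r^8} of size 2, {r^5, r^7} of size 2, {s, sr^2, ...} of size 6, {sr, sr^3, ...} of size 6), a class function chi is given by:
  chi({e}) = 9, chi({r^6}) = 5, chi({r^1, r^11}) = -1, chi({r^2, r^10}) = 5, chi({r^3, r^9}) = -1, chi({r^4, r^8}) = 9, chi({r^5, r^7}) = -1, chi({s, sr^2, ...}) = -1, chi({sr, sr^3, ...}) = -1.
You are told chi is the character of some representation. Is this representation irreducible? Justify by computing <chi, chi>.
Not irreducible (reducible): <chi, chi> = 14 > 1.

Why: <chi, chi> = (1/|G|) sum_C |C| * |chi(C)|^2 = (1/24)[1*|9|^2 + 1*|5|^2 + 2*|-1|^2 + 2*|5|^2 + 2*|-1|^2 + 2*|9|^2 + 2*|-1|^2 + 6*|-1|^2 + 6*|-1|^2]
  = (1/24)[(81) + (25) + (2) + (50) + (2) + (162) + (2) + (6) + (6)] = 336/24 = 14.
A character is irreducible iff <chi, chi> = 1, so this representation is reducible.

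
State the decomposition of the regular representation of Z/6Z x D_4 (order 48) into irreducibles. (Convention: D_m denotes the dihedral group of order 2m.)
Each irreducible V_i of dimension d_i appears with multiplicity d_i, i.e. rho_reg = (direct sum over all irreducibles V_i) d_i V_i. The irreducible dimensions for Z/6Z x D_4 are 1, 1, 1, 1, 1, 1, 1, 1, 1, 1, 1, 1, 1, 1, 1, 1, 1, 1, 1, 1, 1, 1, 1, 1, 2, 2, 2, 2, 2, 2: 24 irreducibles of dimension 1, each with multiplicity 1; 6 irreducibles of dimension 2, each with multiplicity 2. Total dimension 24*1*1 + 6*2*2 = 48 = |G|.

Solution. General theorem: in the regular representation of a finite group G, each irreducible appears with multiplicity equal to its dimension. Check: dim(rho_reg) = sum d_i^2 = 1 + 1 + 1 + 1 + 1 + 1 + 1 + 1 + 1 + 1 + 1 + 1 + 1 + 1 + 1 + 1 + 1 + 1 + 1 + 1 + 1 + 1 + 1 + 1 + 4 + 4 + 4 + 4 + 4 + 4 = 48 = |G|.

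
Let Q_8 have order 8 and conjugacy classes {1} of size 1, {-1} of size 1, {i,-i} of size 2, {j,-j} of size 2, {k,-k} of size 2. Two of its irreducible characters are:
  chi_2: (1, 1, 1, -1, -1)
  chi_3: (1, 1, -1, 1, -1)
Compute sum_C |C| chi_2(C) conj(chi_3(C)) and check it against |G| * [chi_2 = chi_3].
Sum = 0; so <chi_2, chi_3> = 0 (distinct irreducibles are orthogonal).

Justification: Compute term by term over conjugacy classes (|C| * chi_2(C) * conj(chi_3(C))):
  1*(1)*conj(1) + 1*(1)*conj(1) + 2*(1)*conj(-1) + 2*(-1)*conj(1) + 2*(-1)*conj(-1)
  = (1) + (1) + (-2) + (-2) + (2)
  = 0.
Dividing by |G| = 8 gives 0/8 = 0, matching the row-orthogonality relation <chi_2, chi_3> = [chi_2 = chi_3].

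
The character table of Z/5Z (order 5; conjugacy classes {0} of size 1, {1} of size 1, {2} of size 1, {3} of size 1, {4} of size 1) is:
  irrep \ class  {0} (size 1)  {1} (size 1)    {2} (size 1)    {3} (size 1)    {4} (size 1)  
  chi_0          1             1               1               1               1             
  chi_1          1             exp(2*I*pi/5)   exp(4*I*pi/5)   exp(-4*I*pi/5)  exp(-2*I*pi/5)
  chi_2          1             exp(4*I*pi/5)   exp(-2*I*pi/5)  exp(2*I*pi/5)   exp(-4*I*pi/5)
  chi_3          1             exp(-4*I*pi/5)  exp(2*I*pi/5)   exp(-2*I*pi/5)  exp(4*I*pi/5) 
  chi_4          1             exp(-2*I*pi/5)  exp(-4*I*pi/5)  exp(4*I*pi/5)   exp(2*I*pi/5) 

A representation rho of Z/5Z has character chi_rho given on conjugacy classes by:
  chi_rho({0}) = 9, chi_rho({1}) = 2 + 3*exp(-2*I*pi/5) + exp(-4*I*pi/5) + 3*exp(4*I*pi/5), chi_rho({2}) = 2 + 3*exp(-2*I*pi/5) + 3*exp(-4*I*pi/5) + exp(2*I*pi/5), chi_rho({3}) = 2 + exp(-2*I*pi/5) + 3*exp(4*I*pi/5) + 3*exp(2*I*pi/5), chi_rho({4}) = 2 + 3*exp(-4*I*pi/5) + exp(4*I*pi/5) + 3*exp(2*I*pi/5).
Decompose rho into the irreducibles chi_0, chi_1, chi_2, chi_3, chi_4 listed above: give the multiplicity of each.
Multiplicities: chi_0: 2, chi_1: 0, chi_2: 3, chi_3: 1, chi_4: 3.

Proof sketch: Use <chi_rho, chi> = (1/|G|) sum_C |C| * chi_rho(C) * conj(chi(C)) with |G| = 5 for each irreducible chi in the table:
  <chi_rho, chi_0> = (1/5)[1*(9)*conj(1) + 1*(2 + 3*exp(-2*I*pi/5) + exp(-4*I*pi/5) + 3*exp(4*I*pi/5))*conj(1) + 1*(2 + 3*exp(-2*I*pi/5) + 3*exp(-4*I*pi/5) + exp(2*I*pi/5))*conj(1) + 1*(2 + exp(-2*I*pi/5) + 3*exp(4*I*pi/5) + 3*exp(2*I*pi/5))*conj(1) + 1*(2 + 3*exp(-4*I*pi/5) + exp(4*I*pi/5) + 3*exp(2*I*pi/5))*conj(1)]
      = (1/5)[(9) + (2 + 3*exp(-2*I*pi/5) + exp(-4*I*pi/5) + 3*exp(4*I*pi/5)) + (2 + 3*exp(-2*I*pi/5) + 3*exp(-4*I*pi/5) + exp(2*I*pi/5)) + (2 + exp(-2*I*pi/5) + 3*exp(4*I*pi/5) + 3*exp(2*I*pi/5)) + (2 + 3*exp(-4*I*pi/5) + exp(4*I*pi/5) + 3*exp(2*I*pi/5))] = 10/5 = 2
  <chi_rho, chi_1> = (1/5)[1*(9)*conj(1) + 1*(2 + 3*exp(-2*I*pi/5) + exp(-4*I*pi/5) + 3*exp(4*I*pi/5))*conj(exp(2*I*pi/5)) + 1*(2 + 3*exp(-2*I*pi/5) + 3*exp(-4*I*pi/5) + exp(2*I*pi/5))*conj(exp(4*I*pi/5)) + 1*(2 + exp(-2*I*pi/5) + 3*exp(4*I*pi/5) + 3*exp(2*I*pi/5))*conj(exp(-4*I*pi/5)) + 1*(2 + 3*exp(-4*I*pi/5) + exp(4*I*pi/5) + 3*exp(2*I*pi/5))*conj(exp(-2*I*pi/5))]
      = (1/5)[(9) + (2*exp(-2*I*pi/5) + 3*exp(-4*I*pi/5) + exp(4*I*pi/5) + 3*exp(2*I*pi/5)) + (2*exp(-4*I*pi/5) + exp(-2*I*pi/5) + 3*exp(4*I*pi/5) + 3*exp(2*I*pi/5)) + (3*exp(-2*I*pi/5) + 3*exp(-4*I*pi/5) + exp(2*I*pi/5) + 2*exp(4*I*pi/5)) + (3*exp(-2*I*pi/5) + exp(-4*I*pi/5) + 3*exp(4*I*pi/5) + 2*exp(2*I*pi/5))] = 0/5 = 0
  <chi_rho, chi_2> = (1/5)[1*(9)*conj(1) + 1*(2 + 3*exp(-2*I*pi/5) + exp(-4*I*pi/5) + 3*exp(4*I*pi/5))*conj(exp(4*I*pi/5)) + 1*(2 + 3*exp(-2*I*pi/5) + 3*exp(-4*I*pi/5) + exp(2*I*pi/5))*conj(exp(-2*I*pi/5)) + 1*(2 + exp(-2*I*pi/5) + 3*exp(4*I*pi/5) + 3*exp(2*I*pi/5))*conj(exp(2*I*pi/5)) + 1*(2 + 3*exp(-4*I*pi/5) + exp(4*I*pi/5) + 3*exp(2*I*pi/5))*conj(exp(-4*I*pi/5))]
      = (1/5)[(9) + (3 + 2*exp(-4*I*pi/5) + exp(2*I*pi/5) + 3*exp(4*I*pi/5)) + (3 + 3*exp(-2*I*pi/5) + exp(4*I*pi/5) + 2*exp(2*I*pi/5)) + (3 + 2*exp(-2*I*pi/5) + exp(-4*I*pi/5) + 3*exp(2*I*pi/5)) + (3 + 3*exp(-4*I*pi/5) + exp(-2*I*pi/5) + 2*exp(4*I*pi/5))] = 15/5 = 3
  <chi_rho, chi_3> = (1/5)[1*(9)*conj(1) + 1*(2 + 3*exp(-2*I*pi/5) + exp(-4*I*pi/5) + 3*exp(4*I*pi/5))*conj(exp(-4*I*pi/5)) + 1*(2 + 3*exp(-2*I*pi/5) + 3*exp(-4*I*pi/5) + exp(2*I*pi/5))*conj(exp(2*I*pi/5)) + 1*(2 + exp(-2*I*pi/5) + 3*exp(4*I*pi/5) + 3*exp(2*I*pi/5))*conj(exp(-2*I*pi/5)) + 1*(2 + 3*exp(-4*I*pi/5) + exp(4*I*pi/5) + 3*exp(2*I*pi/5))*conj(exp(4*I*pi/5))]
      = (1/5)[(9) + (1 + 3*exp(-2*I*pi/5) + 2*exp(4*I*pi/5) + 3*exp(2*I*pi/5)) + (1 + 2*exp(-2*I*pi/5) + 3*exp(-4*I*pi/5) + 3*exp(4*I*pi/5)) + (1 + 3*exp(-4*I*pi/5) + 3*exp(4*I*pi/5) + 2*exp(2*I*pi/5)) + (1 + 3*exp(-2*I*pi/5) + 2*exp(-4*I*pi/5) + 3*exp(2*I*pi/5))] = 5/5 = 1
  <chi_rho, chi_4> = (1/5)[1*(9)*conj(1) + 1*(2 + 3*exp(-2*I*pi/5) + exp(-4*I*pi/5) + 3*exp(4*I*pi/5))*conj(exp(-2*I*pi/5)) + 1*(2 + 3*exp(-2*I*pi/5) + 3*exp(-4*I*pi/5) + exp(2*I*pi/5))*conj(exp(-4*I*pi/5)) + 1*(2 + exp(-2*I*pi/5) + 3*exp(4*I*pi/5) + 3*exp(2*I*pi/5))*conj(exp(4*I*pi/5)) + 1*(2 + 3*exp(-4*I*pi/5) + exp(4*I*pi/5) + 3*exp(2*I*pi/5))*conj(exp(2*I*pi/5))]
      = (1/5)[(9) + (3 + 3*exp(-4*I*pi/5) + exp(-2*I*pi/5) + 2*exp(2*I*pi/5)) + (3 + exp(-4*I*pi/5) + 2*exp(4*I*pi/5) + 3*exp(2*I*pi/5)) + (3 + 3*exp(-2*I*pi/5) + 2*exp(-4*I*pi/5) + exp(4*I*pi/5)) + (3 + 2*exp(-2*I*pi/5) + exp(2*I*pi/5) + 3*exp(4*I*pi/5))] = 15/5 = 3
(Exp terms are combined using exp(i*s)*conj(exp(i*t)) = exp(i*(s-t)), and sums of them are collapsed using the identity that for every m > 1 the m distinct m-th roots of unity sum to 0, e.g. 1 + exp(2*I*pi/3) + exp(-2*I*pi/3) = 0.)
Dimension check: dim(rho) = sum (mult * dim) = 2*1 + 0*1 + 3*1 + 1*1 + 3*1 = 9 = chi_rho(e) = 9.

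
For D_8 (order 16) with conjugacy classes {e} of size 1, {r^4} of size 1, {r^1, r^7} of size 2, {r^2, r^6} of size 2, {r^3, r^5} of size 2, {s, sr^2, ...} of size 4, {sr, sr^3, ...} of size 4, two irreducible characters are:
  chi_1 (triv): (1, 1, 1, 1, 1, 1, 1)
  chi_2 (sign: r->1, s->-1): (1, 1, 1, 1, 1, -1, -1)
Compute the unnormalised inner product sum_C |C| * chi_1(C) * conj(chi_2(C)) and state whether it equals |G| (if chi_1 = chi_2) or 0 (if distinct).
Sum = 0; so <chi_1, chi_2> = 0 (distinct irreducibles are orthogonal).

Explanation: Compute term by term over conjugacy classes (|C| * chi_1(C) * conj(chi_2(C))):
  1*(1)*conj(1) + 1*(1)*conj(1) + 2*(1)*conj(1) + 2*(1)*conj(1) + 2*(1)*conj(1) + 4*(1)*conj(-1) + 4*(1)*conj(-1)
  = (1) + (1) + (2) + (2) + (2) + (-4) + (-4)
  = 0.
Dividing by |G| = 16 gives 0/16 = 0, matching the row-orthogonality relation <chi_1, chi_2> = [chi_1 = chi_2].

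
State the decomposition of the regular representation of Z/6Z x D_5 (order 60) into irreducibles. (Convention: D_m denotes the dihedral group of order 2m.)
Each irreducible V_i of dimension d_i appears with multiplicity d_i, i.e. rho_reg = (direct sum over all irreducibles V_i) d_i V_i. The irreducible dimensions for Z/6Z x D_5 are 1, 1, 1, 1, 1, 1, 1, 1, 1, 1, 1, 1, 2, 2, 2, 2, 2, 2, 2, 2, 2, 2, 2, 2: 12 irreducibles of dimension 1, each with multiplicity 1; 12 irreducibles of dimension 2, each with multiplicity 2. Total dimension 12*1*1 + 12*2*2 = 60 = |G|.

Details: General theorem: in the regular representation of a finite group G, each irreducible appears with multiplicity equal to its dimension. Check: dim(rho_reg) = sum d_i^2 = 1 + 1 + 1 + 1 + 1 + 1 + 1 + 1 + 1 + 1 + 1 + 1 + 4 + 4 + 4 + 4 + 4 + 4 + 4 + 4 + 4 + 4 + 4 + 4 = 60 = |G|.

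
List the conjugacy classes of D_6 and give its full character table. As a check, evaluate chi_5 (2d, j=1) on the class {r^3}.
Conjugacy classes: {e} of size 1, {r^3} of size 1, {r^1, r^5} of size 2, {r^2, r^4} of size 2, {s, sr^2, ...} of size 3, {sr, sr^3, ...} of size 3.
Character table:
  irrep \ class              {e} (size 1)  {r^3} (size 1)  {r^1, r^5} (size 2)  {r^2, r^4} (size 2)  {s, sr^2, ...} (size 3)  {sr, sr^3, ...} (size 3)
  chi_1 (triv)               1             1               1                    1                    1                        1                       
  chi_2 (sign: r->1, s->-1)  1             1               1                    1                    -1                       -1                      
  chi_3 (r->-1, s->1)        1             -1              -1                   1                    1                        -1                      
  chi_4 (r->-1, s->-1)       1             -1              -1                   1                    -1                       1                       
  chi_5 (2d, j=1)            2             -2              1                    -1                   0                        0                       
  chi_6 (2d, j=2)            2             2               -1                   -1                   0                        0                       

Spot check: chi_5 (2d, j=1) on {r^3} = -2.

Why: D_6 has order 2*6 = 12 with 6 conjugacy classes, hence 6 irreducibles. Sum of squared dims 1 + 1 + 1 + 1 + 4 + 4 = 12 = |G|. Linear characters come from the abelianisation; the 2-dimensional irreps have character r^k -> 2*cos(2*pi*j*k/6), reflections -> 0.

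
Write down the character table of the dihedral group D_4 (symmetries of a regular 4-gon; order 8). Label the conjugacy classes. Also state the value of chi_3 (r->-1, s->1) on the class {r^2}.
Conjugacy classes: {e} of size 1, {r^2} of size 1, {r^1, r^3} of size 2, {s, sr^2, ...} of size 2, {sr, sr^3, ...} of size 2.
Character table:
  irrep \ class              {e} (size 1)  {r^2} (size 1)  {r^1, r^3} (size 2)  {s, sr^2, ...} (size 2)  {sr, sr^3, ...} (size 2)
  chi_1 (triv)               1             1               1                    1                        1                       
  chi_2 (sign: r->1, s->-1)  1             1               1                    -1                       -1                      
  chi_3 (r->-1, s->1)        1             1               -1                   1                        -1                      
  chi_4 (r->-1, s->-1)       1             1               -1                   -1                       1                       
  chi_5 (2d, j=1)            2             -2              0                    0                        0                       

Spot check: chi_3 (r->-1, s->1) on {r^2} = 1.

D_4 has order 2*4 = 8 with 5 conjugacy classes, hence 5 irreducibles. Sum of squared dims 1 + 1 + 1 + 1 + 4 = 8 = |G|. Linear characters come from the abelianisation; the 2-dimensional irreps have character r^k -> 2*cos(2*pi*j*k/4), reflections -> 0.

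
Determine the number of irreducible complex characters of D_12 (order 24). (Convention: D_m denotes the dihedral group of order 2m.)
9

The number of irreducible complex representations of a finite group equals its number of conjugacy classes. D_12 has 9 conjugacy classes (n/2 + 3 for n even), so D_12 (order 24) has exactly 9 irreducible complex representations.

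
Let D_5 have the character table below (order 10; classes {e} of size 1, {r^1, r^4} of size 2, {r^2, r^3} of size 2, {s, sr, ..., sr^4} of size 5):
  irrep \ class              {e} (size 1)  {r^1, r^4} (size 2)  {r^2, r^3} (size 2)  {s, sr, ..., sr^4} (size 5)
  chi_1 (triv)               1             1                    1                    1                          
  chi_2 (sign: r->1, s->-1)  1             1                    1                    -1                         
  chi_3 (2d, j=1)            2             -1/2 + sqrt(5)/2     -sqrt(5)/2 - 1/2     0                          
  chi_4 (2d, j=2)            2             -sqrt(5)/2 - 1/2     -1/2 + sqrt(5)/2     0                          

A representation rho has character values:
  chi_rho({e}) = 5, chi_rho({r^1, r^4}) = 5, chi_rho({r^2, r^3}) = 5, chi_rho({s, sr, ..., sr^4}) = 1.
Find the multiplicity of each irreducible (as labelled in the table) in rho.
Multiplicities: chi_1: 3, chi_2: 2, chi_3: 0, chi_4: 0.

Use <chi_rho, chi> = (1/|G|) sum_C |C| * chi_rho(C) * conj(chi(C)) with |G| = 10 for each irreducible chi in the table:
  <chi_rho, chi_1> = (1/10)[1*(5)*conj(1) + 2*(5)*conj(1) + 2*(5)*conj(1) + 5*(1)*conj(1)]
      = (1/10)[(5) + (10) + (10) + (5)] = 30/10 = 3
  <chi_rho, chi_2> = (1/10)[1*(5)*conj(1) + 2*(5)*conj(1) + 2*(5)*conj(1) + 5*(1)*conj(-1)]
      = (1/10)[(5) + (10) + (10) + (-5)] = 20/10 = 2
  <chi_rho, chi_3> = (1/10)[1*(5)*conj(2) + 2*(5)*conj(-1/2 + sqrt(5)/2) + 2*(5)*conj(-sqrt(5)/2 - 1/2) + 5*(1)*conj(0)]
      = (1/10)[(10) + (-5 + 5*sqrt(5)) + (-5*sqrt(5) - 5) + (0)] = 0/10 = 0
  <chi_rho, chi_4> = (1/10)[1*(5)*conj(2) + 2*(5)*conj(-sqrt(5)/2 - 1/2) + 2*(5)*conj(-1/2 + sqrt(5)/2) + 5*(1)*conj(0)]
      = (1/10)[(10) + (-5*sqrt(5) - 5) + (-5 + 5*sqrt(5)) + (0)] = 0/10 = 0
Dimension check: dim(rho) = sum (mult * dim) = 3*1 + 2*1 + 0*2 + 0*2 = 5 = chi_rho(e) = 5.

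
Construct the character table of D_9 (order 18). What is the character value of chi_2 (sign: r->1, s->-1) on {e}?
Conjugacy classes: {e} of size 1, {r^1, r^8} of size 2, {r^2, r^7} of size 2, {r^3, r^6} of size 2, {r^4, r^5} of size 2, {s, sr, ..., sr^8} of size 9.
Character table:
  irrep \ class              {e} (size 1)  {r^1, r^8} (size 2)  {r^2, r^7} (size 2)  {r^3, r^6} (size 2)  {r^4, r^5} (size 2)  {s, sr, ..., sr^8} (size 9)
  chi_1 (triv)               1             1                    1                    1                    1                    1                          
  chi_2 (sign: r->1, s->-1)  1             1                    1                    1                    1                    -1                         
  chi_3 (2d, j=1)            2             2*cos(2*pi/9)        2*cos(4*pi/9)        -1                   -2*cos(pi/9)         0                          
  chi_4 (2d, j=2)            2             2*cos(4*pi/9)        -2*cos(pi/9)         -1                   2*cos(2*pi/9)        0                          
  chi_5 (2d, j=3)            2             -1                   -1                   2                    -1                   0                          
  chi_6 (2d, j=4)            2             -2*cos(pi/9)         2*cos(2*pi/9)        -1                   2*cos(4*pi/9)        0                          

Spot check: chi_2 (sign: r->1, s->-1) on {e} = 1.

Proof sketch: D_9 has order 2*9 = 18 with 6 conjugacy classes, hence 6 irreducibles. Sum of squared dims 1 + 1 + 4 + 4 + 4 + 4 = 18 = |G|. Linear characters come from the abelianisation; the 2-dimensional irreps have character r^k -> 2*cos(2*pi*j*k/9), reflections -> 0.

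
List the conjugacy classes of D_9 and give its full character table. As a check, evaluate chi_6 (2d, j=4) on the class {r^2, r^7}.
Conjugacy classes: {e} of size 1, {r^1, r^8} of size 2, {r^2, r^7} of size 2, {r^3, r^6} of size 2, {r^4, r^5} of size 2, {s, sr, ..., sr^8} of size 9.
Character table:
  irrep \ class              {e} (size 1)  {r^1, r^8} (size 2)  {r^2, r^7} (size 2)  {r^3, r^6} (size 2)  {r^4, r^5} (size 2)  {s, sr, ..., sr^8} (size 9)
  chi_1 (triv)               1             1                    1                    1                    1                    1                          
  chi_2 (sign: r->1, s->-1)  1             1                    1                    1                    1                    -1                         
  chi_3 (2d, j=1)            2             2*cos(2*pi/9)        2*cos(4*pi/9)        -1                   -2*cos(pi/9)         0                          
  chi_4 (2d, j=2)            2             2*cos(4*pi/9)        -2*cos(pi/9)         -1                   2*cos(2*pi/9)        0                          
  chi_5 (2d, j=3)            2             -1                   -1                   2                    -1                   0                          
  chi_6 (2d, j=4)            2             -2*cos(pi/9)         2*cos(2*pi/9)        -1                   2*cos(4*pi/9)        0                          

Spot check: chi_6 (2d, j=4) on {r^2, r^7} = 2*cos(2*pi/9).

Why: D_9 has order 2*9 = 18 with 6 conjugacy classes, hence 6 irreducibles. Sum of squared dims 1 + 1 + 4 + 4 + 4 + 4 = 18 = |G|. Linear characters come from the abelianisation; the 2-dimensional irreps have character r^k -> 2*cos(2*pi*j*k/9), reflections -> 0.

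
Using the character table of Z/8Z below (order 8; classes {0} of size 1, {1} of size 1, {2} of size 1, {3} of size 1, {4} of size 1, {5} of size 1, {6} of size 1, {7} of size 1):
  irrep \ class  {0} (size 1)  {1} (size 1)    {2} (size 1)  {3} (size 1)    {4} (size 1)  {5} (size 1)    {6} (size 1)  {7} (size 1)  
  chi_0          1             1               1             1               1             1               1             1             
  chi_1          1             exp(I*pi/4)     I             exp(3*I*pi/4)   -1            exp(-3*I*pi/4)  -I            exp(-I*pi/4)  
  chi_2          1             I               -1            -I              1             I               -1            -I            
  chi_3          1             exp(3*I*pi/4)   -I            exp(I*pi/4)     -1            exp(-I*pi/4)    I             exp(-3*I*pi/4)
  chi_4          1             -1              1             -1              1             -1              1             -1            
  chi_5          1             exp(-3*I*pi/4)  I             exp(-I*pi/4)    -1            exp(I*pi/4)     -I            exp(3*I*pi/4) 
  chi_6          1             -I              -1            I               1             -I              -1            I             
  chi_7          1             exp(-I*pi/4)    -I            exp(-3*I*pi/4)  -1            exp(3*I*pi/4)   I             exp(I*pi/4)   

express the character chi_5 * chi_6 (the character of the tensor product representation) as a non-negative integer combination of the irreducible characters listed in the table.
chi_5 tensor chi_6 = chi_3 (all other irreducibles have multiplicity 0).

Why: The character of a tensor product is the pointwise product (chi_5 * chi_6)(C) = chi_5(C) * chi_6(C):
  {0}: (1)*(1), {1}: (exp(-3*I*pi/4))*(-I), {2}: (I)*(-1), {3}: (exp(-I*pi/4))*(I), {4}: (-1)*(1), {5}: (exp(I*pi/4))*(-I), {6}: (-I)*(-1), {7}: (exp(3*I*pi/4))*(I)
so (chi_5 * chi_6) takes values
  {0} -> 1, {1} -> -exp(-I*pi/4), {2} -> -I, {3} -> exp(I*pi/4), {4} -> -1, {5} -> -exp(3*I*pi/4), {6} -> I, {7} -> exp(-3*I*pi/4).
Now take the inner product of this character with each irreducible chi from the table, <chi_5*chi_6, chi> = (1/8) sum_C |C| (chi_5*chi_6)(C) conj(chi(C)):
  <chi_5*chi_6, chi_0> = (1/8)[1*(1)*conj(1) + 1*(-exp(-I*pi/4))*conj(1) + 1*(-I)*conj(1) + 1*(exp(I*pi/4))*conj(1) + 1*(-1)*conj(1) + 1*(-exp(3*I*pi/4))*conj(1) + 1*(I)*conj(1) + 1*(exp(-3*I*pi/4))*conj(1)]
      = (1/8)[(1) + (-exp(-I*pi/4)) + (-I) + (exp(I*pi/4)) + (-1) + (-exp(3*I*pi/4)) + (I) + (exp(-3*I*pi/4))] = 0/8 = 0
  <chi_5*chi_6, chi_1> = (1/8)[1*(1)*conj(1) + 1*(-exp(-I*pi/4))*conj(exp(I*pi/4)) + 1*(-I)*conj(I) + 1*(exp(I*pi/4))*conj(exp(3*I*pi/4)) + 1*(-1)*conj(-1) + 1*(-exp(3*I*pi/4))*conj(exp(-3*I*pi/4)) + 1*(I)*conj(-I) + 1*(exp(-3*I*pi/4))*conj(exp(-I*pi/4))]
      = (1/8)[(1) + (I) + (-1) + (-I) + (1) + (I) + (-1) + (-I)] = 0/8 = 0
  <chi_5*chi_6, chi_2> = (1/8)[1*(1)*conj(1) + 1*(-exp(-I*pi/4))*conj(I) + 1*(-I)*conj(-1) + 1*(exp(I*pi/4))*conj(-I) + 1*(-1)*conj(1) + 1*(-exp(3*I*pi/4))*conj(I) + 1*(I)*conj(-1) + 1*(exp(-3*I*pi/4))*conj(-I)]
      = (1/8)[(1) + (exp(I*pi/4)) + (I) + (exp(3*I*pi/4)) + (-1) + (exp(-3*I*pi/4)) + (-I) + (exp(-I*pi/4))] = 0/8 = 0
  <chi_5*chi_6, chi_3> = (1/8)[1*(1)*conj(1) + 1*(-exp(-I*pi/4))*conj(exp(3*I*pi/4)) + 1*(-I)*conj(-I) + 1*(exp(I*pi/4))*conj(exp(I*pi/4)) + 1*(-1)*conj(-1) + 1*(-exp(3*I*pi/4))*conj(exp(-I*pi/4)) + 1*(I)*conj(I) + 1*(exp(-3*I*pi/4))*conj(exp(-3*I*pi/4))]
      = (1/8)[(1) + (1) + (1) + (1) + (1) + (1) + (1) + (1)] = 8/8 = 1
  <chi_5*chi_6, chi_4> = (1/8)[1*(1)*conj(1) + 1*(-exp(-I*pi/4))*conj(-1) + 1*(-I)*conj(1) + 1*(exp(I*pi/4))*conj(-1) + 1*(-1)*conj(1) + 1*(-exp(3*I*pi/4))*conj(-1) + 1*(I)*conj(1) + 1*(exp(-3*I*pi/4))*conj(-1)]
      = (1/8)[(1) + (exp(-I*pi/4)) + (-I) + (-exp(I*pi/4)) + (-1) + (exp(3*I*pi/4)) + (I) + (-exp(-3*I*pi/4))] = 0/8 = 0
  <chi_5*chi_6, chi_5> = (1/8)[1*(1)*conj(1) + 1*(-exp(-I*pi/4))*conj(exp(-3*I*pi/4)) + 1*(-I)*conj(I) + 1*(exp(I*pi/4))*conj(exp(-I*pi/4)) + 1*(-1)*conj(-1) + 1*(-exp(3*I*pi/4))*conj(exp(I*pi/4)) + 1*(I)*conj(-I) + 1*(exp(-3*I*pi/4))*conj(exp(3*I*pi/4))]
      = (1/8)[(1) + (-I) + (-1) + (I) + (1) + (-I) + (-1) + (I)] = 0/8 = 0
  <chi_5*chi_6, chi_6> = (1/8)[1*(1)*conj(1) + 1*(-exp(-I*pi/4))*conj(-I) + 1*(-I)*conj(-1) + 1*(exp(I*pi/4))*conj(I) + 1*(-1)*conj(1) + 1*(-exp(3*I*pi/4))*conj(-I) + 1*(I)*conj(-1) + 1*(exp(-3*I*pi/4))*conj(I)]
      = (1/8)[(1) + (-exp(I*pi/4)) + (I) + (-exp(3*I*pi/4)) + (-1) + (-exp(-3*I*pi/4)) + (-I) + (-exp(-I*pi/4))] = 0/8 = 0
  <chi_5*chi_6, chi_7> = (1/8)[1*(1)*conj(1) + 1*(-exp(-I*pi/4))*conj(exp(-I*pi/4)) + 1*(-I)*conj(-I) + 1*(exp(I*pi/4))*conj(exp(-3*I*pi/4)) + 1*(-1)*conj(-1) + 1*(-exp(3*I*pi/4))*conj(exp(3*I*pi/4)) + 1*(I)*conj(I) + 1*(exp(-3*I*pi/4))*conj(exp(I*pi/4))]
      = (1/8)[(1) + (-1) + (1) + (-1) + (1) + (-1) + (1) + (-1)] = 0/8 = 0
(Exp terms are combined using exp(i*s)*conj(exp(i*t)) = exp(i*(s-t)), and sums of them are collapsed using the identity that for every m > 1 the m distinct m-th roots of unity sum to 0, e.g. 1 + exp(2*I*pi/3) + exp(-2*I*pi/3) = 0.)
Hence the multiplicities are chi_3: 1. Dimension check: dim(chi_5)*dim(chi_6) = 1*1 = 1 and sum (mult * dim) = 1*1 = 1.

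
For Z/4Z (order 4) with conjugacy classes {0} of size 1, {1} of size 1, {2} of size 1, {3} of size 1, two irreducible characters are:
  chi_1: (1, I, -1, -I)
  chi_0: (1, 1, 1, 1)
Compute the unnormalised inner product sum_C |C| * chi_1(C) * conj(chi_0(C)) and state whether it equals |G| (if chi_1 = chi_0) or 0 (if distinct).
Sum = 0; so <chi_1, chi_0> = 0 (distinct irreducibles are orthogonal).

Proof sketch: Compute term by term over conjugacy classes (|C| * chi_1(C) * conj(chi_0(C))):
  1*(1)*conj(1) + 1*(I)*conj(1) + 1*(-1)*conj(1) + 1*(-I)*conj(1)
  = (1) + (I) + (-1) + (-I)
  = 0.
(Exp terms are combined using exp(i*s)*conj(exp(i*t)) = exp(i*(s-t)), and sums of them are collapsed using the identity that for every m > 1 the m distinct m-th roots of unity sum to 0, e.g. 1 + exp(2*I*pi/3) + exp(-2*I*pi/3) = 0.)
Dividing by |G| = 4 gives 0/4 = 0, matching the row-orthogonality relation <chi_1, chi_0> = [chi_1 = chi_0].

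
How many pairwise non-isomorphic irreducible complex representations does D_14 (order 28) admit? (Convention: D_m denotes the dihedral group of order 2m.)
10

Derivation: The number of irreducible complex representations of a finite group equals its number of conjugacy classes. D_14 has 10 conjugacy classes (n/2 + 3 for n even), so D_14 (order 28) has exactly 10 irreducible complex representations.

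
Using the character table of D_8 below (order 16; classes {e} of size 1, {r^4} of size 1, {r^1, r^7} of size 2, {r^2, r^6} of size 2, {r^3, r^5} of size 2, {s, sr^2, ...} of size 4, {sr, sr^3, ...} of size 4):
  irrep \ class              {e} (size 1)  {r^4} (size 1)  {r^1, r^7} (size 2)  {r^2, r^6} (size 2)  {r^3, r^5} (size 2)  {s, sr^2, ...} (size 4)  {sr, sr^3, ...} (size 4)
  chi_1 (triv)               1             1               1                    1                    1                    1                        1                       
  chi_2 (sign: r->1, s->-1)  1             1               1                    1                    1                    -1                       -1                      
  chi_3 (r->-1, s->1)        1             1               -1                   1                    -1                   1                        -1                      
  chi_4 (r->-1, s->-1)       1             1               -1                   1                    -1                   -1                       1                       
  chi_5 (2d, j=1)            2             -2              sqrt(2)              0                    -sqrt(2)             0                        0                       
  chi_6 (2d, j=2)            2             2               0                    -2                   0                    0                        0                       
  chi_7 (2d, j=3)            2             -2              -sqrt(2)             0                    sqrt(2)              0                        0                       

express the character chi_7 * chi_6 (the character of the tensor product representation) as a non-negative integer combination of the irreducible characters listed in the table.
chi_7 tensor chi_6 = chi_5 + chi_7 (all other irreducibles have multiplicity 0).

Solution. The character of a tensor product is the pointwise product (chi_7 * chi_6)(C) = chi_7(C) * chi_6(C):
  {e}: (2)*(2), {r^4}: (-2)*(2), {r^1, r^7}: (-sqrt(2))*(0), {r^2, r^6}: (0)*(-2), {r^3, r^5}: (sqrt(2))*(0), {s, sr^2, ...}: (0)*(0), {sr, sr^3, ...}: (0)*(0)
so (chi_7 * chi_6) takes values
  {e} -> 4, {r^4} -> -4, {r^1, r^7} -> 0, {r^2, r^6} -> 0, {r^3, r^5} -> 0, {s, sr^2, ...} -> 0, {sr, sr^3, ...} -> 0.
Now take the inner product of this character with each irreducible chi from the table, <chi_7*chi_6, chi> = (1/16) sum_C |C| (chi_7*chi_6)(C) conj(chi(C)):
  <chi_7*chi_6, chi_1> = (1/16)[1*(4)*conj(1) + 1*(-4)*conj(1) + 2*(0)*conj(1) + 2*(0)*conj(1) + 2*(0)*conj(1) + 4*(0)*conj(1) + 4*(0)*conj(1)]
      = (1/16)[(4) + (-4) + (0) + (0) + (0) + (0) + (0)] = 0/16 = 0
  <chi_7*chi_6, chi_2> = (1/16)[1*(4)*conj(1) + 1*(-4)*conj(1) + 2*(0)*conj(1) + 2*(0)*conj(1) + 2*(0)*conj(1) + 4*(0)*conj(-1) + 4*(0)*conj(-1)]
      = (1/16)[(4) + (-4) + (0) + (0) + (0) + (0) + (0)] = 0/16 = 0
  <chi_7*chi_6, chi_3> = (1/16)[1*(4)*conj(1) + 1*(-4)*conj(1) + 2*(0)*conj(-1) + 2*(0)*conj(1) + 2*(0)*conj(-1) + 4*(0)*conj(1) + 4*(0)*conj(-1)]
      = (1/16)[(4) + (-4) + (0) + (0) + (0) + (0) + (0)] = 0/16 = 0
  <chi_7*chi_6, chi_4> = (1/16)[1*(4)*conj(1) + 1*(-4)*conj(1) + 2*(0)*conj(-1) + 2*(0)*conj(1) + 2*(0)*conj(-1) + 4*(0)*conj(-1) + 4*(0)*conj(1)]
      = (1/16)[(4) + (-4) + (0) + (0) + (0) + (0) + (0)] = 0/16 = 0
  <chi_7*chi_6, chi_5> = (1/16)[1*(4)*conj(2) + 1*(-4)*conj(-2) + 2*(0)*conj(sqrt(2)) + 2*(0)*conj(0) + 2*(0)*conj(-sqrt(2)) + 4*(0)*conj(0) + 4*(0)*conj(0)]
      = (1/16)[(8) + (8) + (0) + (0) + (0) + (0) + (0)] = 16/16 = 1
  <chi_7*chi_6, chi_6> = (1/16)[1*(4)*conj(2) + 1*(-4)*conj(2) + 2*(0)*conj(0) + 2*(0)*conj(-2) + 2*(0)*conj(0) + 4*(0)*conj(0) + 4*(0)*conj(0)]
      = (1/16)[(8) + (-8) + (0) + (0) + (0) + (0) + (0)] = 0/16 = 0
  <chi_7*chi_6, chi_7> = (1/16)[1*(4)*conj(2) + 1*(-4)*conj(-2) + 2*(0)*conj(-sqrt(2)) + 2*(0)*conj(0) + 2*(0)*conj(sqrt(2)) + 4*(0)*conj(0) + 4*(0)*conj(0)]
      = (1/16)[(8) + (8) + (0) + (0) + (0) + (0) + (0)] = 16/16 = 1
Hence the multiplicities are chi_5: 1, chi_7: 1. Dimension check: dim(chi_7)*dim(chi_6) = 2*2 = 4 and sum (mult * dim) = 1*2 + 1*2 = 4.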